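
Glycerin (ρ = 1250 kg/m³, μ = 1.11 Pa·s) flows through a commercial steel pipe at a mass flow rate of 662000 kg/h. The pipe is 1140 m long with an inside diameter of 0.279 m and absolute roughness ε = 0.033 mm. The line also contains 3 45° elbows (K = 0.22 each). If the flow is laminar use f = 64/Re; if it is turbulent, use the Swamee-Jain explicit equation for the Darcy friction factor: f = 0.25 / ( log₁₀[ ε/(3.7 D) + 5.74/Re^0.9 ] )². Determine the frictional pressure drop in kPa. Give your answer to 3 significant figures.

ṁ = 662000 kg/h = 662000/3600 = 183.9 kg/s.
A = πD²/4 = π(0.279)²/4 = 0.06114 m²; mean velocity V = ṁ/(ρA) = 183.9/(1250 · 0.06114) = 2.406 m/s.
Reynolds number Re = ρVD/μ = 1250 · 2.406 · 0.279 / 1.11 = 756.
Re < 2300 → laminar flow, so f = 64/Re = 64/756 = 0.08465 (the turbulent correlation is not needed).
Total minor-loss coefficient ΣK = 3·0.22 = 0.66.
ΔP = [f·L/D + ΣK]·(ρV²/2) = [0.08465·1140/0.279 + 0.66]·(1250·2.406²/2) = [345.9 + 0.66]·3619 = 1.254e+06 Pa.
ΔP = 1.254e+06 Pa = 1250 kPa.

ΔP ≈ 1250 kPa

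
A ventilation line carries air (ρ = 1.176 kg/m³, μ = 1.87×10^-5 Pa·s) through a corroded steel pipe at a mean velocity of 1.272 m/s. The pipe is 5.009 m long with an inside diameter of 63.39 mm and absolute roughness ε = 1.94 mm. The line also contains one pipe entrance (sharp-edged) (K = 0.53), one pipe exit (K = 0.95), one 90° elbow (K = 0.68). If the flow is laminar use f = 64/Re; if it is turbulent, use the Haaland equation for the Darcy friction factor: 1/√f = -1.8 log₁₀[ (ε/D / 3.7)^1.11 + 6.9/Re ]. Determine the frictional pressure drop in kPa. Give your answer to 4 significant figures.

ΔP ≈ 0.006829 kPa

Reynolds number Re = ρVD/μ = 1.176 · 1.272 · 0.06339 / 1.87e-05 = 5071.
Re > 4000 → turbulent. Relative roughness ε/D = 0.00194/0.06339 = 0.0306. Haaland: 1/√f = -1.8 log₁₀[(0.0306/3.7)^1.11 + 6.9/5071] = -1.8 log₁₀[0.00488 + 0.00136] = 3.968, so f = 0.0635.
Total minor-loss coefficient ΣK = 1·0.53 + 1·0.95 + 1·0.68 = 2.16.
ΔP = [f·L/D + ΣK]·(ρV²/2) = [0.0635·5.009/0.06339 + 2.16]·(1.176·1.272²/2) = [5.018 + 2.16]·0.9514 = 6.829 Pa.
ΔP = 6.829 Pa = 0.006829 kPa.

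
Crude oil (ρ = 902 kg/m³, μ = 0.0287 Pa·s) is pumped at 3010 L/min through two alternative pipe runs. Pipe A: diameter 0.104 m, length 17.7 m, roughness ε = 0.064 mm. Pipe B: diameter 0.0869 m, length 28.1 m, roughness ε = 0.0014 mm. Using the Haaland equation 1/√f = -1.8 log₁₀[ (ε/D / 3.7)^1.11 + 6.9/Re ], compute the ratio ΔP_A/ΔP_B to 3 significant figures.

Pipe A: V = Q/A = 0.05017/0.008495 = 5.906 m/s; Re = 1.93e+04; ε/D = 0.000615; Haaland → f = 0.02709; ΔP_A = f(L/D)(ρV²/2) = 7.252e+04 Pa.
Pipe B: V = Q/A = 0.05017/0.005931 = 8.458 m/s; Re = 2.31e+04; ε/D = 1.61e-05; Haaland → f = 0.02487; ΔP_B = f(L/D)(ρV²/2) = 2.594e+05 Pa.
ΔP_A/ΔP_B = 7.252e+04/2.594e+05 = 0.280.

ΔP_A/ΔP_B ≈ 0.280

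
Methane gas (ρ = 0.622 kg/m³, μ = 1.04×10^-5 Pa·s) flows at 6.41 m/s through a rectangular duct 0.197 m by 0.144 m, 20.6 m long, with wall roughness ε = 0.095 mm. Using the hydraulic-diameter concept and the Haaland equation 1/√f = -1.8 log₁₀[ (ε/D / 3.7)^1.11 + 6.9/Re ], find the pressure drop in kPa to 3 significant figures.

ΔP ≈ 0.0342 kPa

Hydraulic diameter D_h = 4A/P = 4·(0.197·0.144)/(2·(0.197+0.144)) = 0.1135/0.682 = 0.1664 m.
Re = ρVD_h/μ = 0.622·6.41·0.1664/1.04e-05 = 6.379e+04.
ε/D_h = 9.5e-05/0.1664 = 0.000571; Haaland gives 1/√f = -1.8 log₁₀[5.88e-05+0.000108] = 6.799, so f = 0.02163.
ΔP = f(L/D_h)(ρV²/2) = 0.02163·20.6/0.1664·12.78 = 34.22 Pa.
ΔP = 0.0342 kPa.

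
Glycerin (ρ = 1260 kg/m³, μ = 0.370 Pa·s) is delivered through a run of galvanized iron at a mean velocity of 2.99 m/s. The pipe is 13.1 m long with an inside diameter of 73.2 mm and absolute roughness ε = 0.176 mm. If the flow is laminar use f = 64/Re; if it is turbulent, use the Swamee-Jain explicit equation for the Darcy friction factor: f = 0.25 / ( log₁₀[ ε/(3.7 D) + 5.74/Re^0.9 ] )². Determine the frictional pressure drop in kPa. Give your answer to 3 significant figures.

Reynolds number Re = ρVD/μ = 1260 · 2.99 · 0.0732 / 0.37 = 745.3.
Re < 2300 → laminar flow, so f = 64/Re = 64/745.3 = 0.08587 (the turbulent correlation is not needed).
Darcy-Weisbach: ΔP = f(L/D)(ρV²/2) = 0.08587·(13.1/0.0732)·(1260·2.99²/2) = 0.08587·179·5632 = 8.655e+04 Pa.
ΔP = 8.655e+04 Pa = 86.6 kPa.

ΔP ≈ 86.6 kPa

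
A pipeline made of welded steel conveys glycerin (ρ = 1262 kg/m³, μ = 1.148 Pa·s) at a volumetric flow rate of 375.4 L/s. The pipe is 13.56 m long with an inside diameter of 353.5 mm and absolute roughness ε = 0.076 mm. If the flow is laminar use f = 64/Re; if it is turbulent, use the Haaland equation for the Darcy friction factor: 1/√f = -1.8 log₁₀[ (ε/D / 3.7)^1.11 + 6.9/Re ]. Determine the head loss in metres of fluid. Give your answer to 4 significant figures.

h_f ≈ 1.232 m

Q = 375.4 L/s = 375.4/1000 = 0.3754 m³/s.
Cross-sectional area A = πD²/4 = π(0.3535)²/4 = 0.09815 m²; mean velocity V = Q/A = 0.3754/0.09815 = 3.825 m/s.
Reynolds number Re = ρVD/μ = 1262 · 3.825 · 0.3535 / 1.15 = 1486.
Re < 2300 → laminar flow, so f = 64/Re = 64/1486 = 0.04306 (the turbulent correlation is not needed).
Darcy-Weisbach: ΔP = f(L/D)(ρV²/2) = 0.04306·(13.56/0.3535)·(1262·3.825²/2) = 0.04306·38.36·9232 = 1.525e+04 Pa.
Head loss h_f = ΔP/(ρg) = 1.525e+04/(1262·9.81) = 1.232 m.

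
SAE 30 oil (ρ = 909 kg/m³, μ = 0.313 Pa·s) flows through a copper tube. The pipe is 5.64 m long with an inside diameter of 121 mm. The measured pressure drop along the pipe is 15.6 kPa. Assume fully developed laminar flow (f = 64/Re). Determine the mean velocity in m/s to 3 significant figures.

V ≈ 4.04 m/s

For laminar flow, f = 64/Re with Re = ρVD/μ, so Darcy-Weisbach reduces to ΔP = 32μLV/D². Solving for V: V = ΔP·D²/(32μL) = 1.56e+04·(0.121)²/(32·0.313·5.64) = 4.043 m/s.
Check: Re = ρVD/μ = 909·4.043·0.121/0.313 = 1421 < 2300, so the laminar assumption holds.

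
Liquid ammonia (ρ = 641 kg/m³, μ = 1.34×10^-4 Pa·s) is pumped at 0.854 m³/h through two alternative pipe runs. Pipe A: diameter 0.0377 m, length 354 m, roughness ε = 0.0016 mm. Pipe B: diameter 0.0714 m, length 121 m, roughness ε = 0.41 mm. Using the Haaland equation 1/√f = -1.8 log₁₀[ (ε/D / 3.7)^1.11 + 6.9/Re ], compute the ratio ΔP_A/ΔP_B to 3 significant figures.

ΔP_A/ΔP_B ≈ 44.7

Pipe A: V = Q/A = 0.0002372/0.001116 = 0.2125 m/s; Re = 3.832e+04; ε/D = 4.24e-05; Haaland → f = 0.0221; ΔP_A = f(L/D)(ρV²/2) = 3004 Pa.
Pipe B: V = Q/A = 0.0002372/0.004004 = 0.05925 m/s; Re = 2.024e+04; ε/D = 0.00574; Haaland → f = 0.03529; ΔP_B = f(L/D)(ρV²/2) = 67.28 Pa.
ΔP_A/ΔP_B = 3004/67.28 = 44.7.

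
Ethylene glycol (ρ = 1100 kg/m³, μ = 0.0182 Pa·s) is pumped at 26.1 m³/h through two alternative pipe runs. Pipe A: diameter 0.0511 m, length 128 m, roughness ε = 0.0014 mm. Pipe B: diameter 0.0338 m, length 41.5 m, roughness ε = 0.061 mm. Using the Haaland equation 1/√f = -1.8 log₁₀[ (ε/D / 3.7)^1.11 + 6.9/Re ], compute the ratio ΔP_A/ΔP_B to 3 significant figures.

ΔP_A/ΔP_B ≈ 0.391

Pipe A: V = Q/A = 0.00725/0.002051 = 3.535 m/s; Re = 1.092e+04; ε/D = 2.74e-05; Haaland → f = 0.03018; ΔP_A = f(L/D)(ρV²/2) = 5.196e+05 Pa.
Pipe B: V = Q/A = 0.00725/0.0008973 = 8.08 m/s; Re = 1.651e+04; ε/D = 0.0018; Haaland → f = 0.03011; ΔP_B = f(L/D)(ρV²/2) = 1.328e+06 Pa.
ΔP_A/ΔP_B = 5.196e+05/1.328e+06 = 0.391.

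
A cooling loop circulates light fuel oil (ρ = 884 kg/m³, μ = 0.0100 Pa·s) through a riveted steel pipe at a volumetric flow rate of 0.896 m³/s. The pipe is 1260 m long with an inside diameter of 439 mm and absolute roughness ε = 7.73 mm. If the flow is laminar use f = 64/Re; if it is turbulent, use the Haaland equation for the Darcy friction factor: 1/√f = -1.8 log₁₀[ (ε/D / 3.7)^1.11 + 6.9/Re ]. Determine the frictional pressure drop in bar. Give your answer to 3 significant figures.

Cross-sectional area A = πD²/4 = π(0.439)²/4 = 0.1514 m²; mean velocity V = Q/A = 0.896/0.1514 = 5.92 m/s.
Reynolds number Re = ρVD/μ = 884 · 5.92 · 0.439 / 0.01 = 2.297e+05.
Re > 4000 → turbulent. Relative roughness ε/D = 0.00773/0.439 = 0.0176. Haaland: 1/√f = -1.8 log₁₀[(0.0176/3.7)^1.11 + 6.9/2.297e+05] = -1.8 log₁₀[0.00264 + 3e-05] = 4.631, so f = 0.04662.
Darcy-Weisbach: ΔP = f(L/D)(ρV²/2) = 0.04662·(1260/0.439)·(884·5.92²/2) = 0.04662·2870·1.549e+04 = 2.072e+06 Pa.
ΔP = 2.072e+06 Pa = 20.7 bar.

ΔP ≈ 20.7 bar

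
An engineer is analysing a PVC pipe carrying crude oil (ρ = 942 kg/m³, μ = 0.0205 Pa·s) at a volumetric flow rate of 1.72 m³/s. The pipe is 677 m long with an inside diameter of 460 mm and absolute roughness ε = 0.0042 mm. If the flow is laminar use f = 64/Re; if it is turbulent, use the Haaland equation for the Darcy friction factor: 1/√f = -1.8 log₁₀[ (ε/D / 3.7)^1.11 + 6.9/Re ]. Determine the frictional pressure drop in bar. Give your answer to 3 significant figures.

ΔP ≈ 11.4 bar

Cross-sectional area A = πD²/4 = π(0.46)²/4 = 0.1662 m²; mean velocity V = Q/A = 1.72/0.1662 = 10.35 m/s.
Reynolds number Re = ρVD/μ = 942 · 10.35 · 0.46 / 0.0205 = 2.188e+05.
Re > 4000 → turbulent. Relative roughness ε/D = 4.2e-06/0.46 = 9.13e-06. Haaland: 1/√f = -1.8 log₁₀[(9.13e-06/3.7)^1.11 + 6.9/2.188e+05] = -1.8 log₁₀[5.96e-07 + 3.15e-05] = 8.087, so f = 0.01529.
Darcy-Weisbach: ΔP = f(L/D)(ρV²/2) = 0.01529·(677/0.46)·(942·10.35²/2) = 0.01529·1472·5.045e+04 = 1.135e+06 Pa.
ΔP = 1.135e+06 Pa = 11.4 bar.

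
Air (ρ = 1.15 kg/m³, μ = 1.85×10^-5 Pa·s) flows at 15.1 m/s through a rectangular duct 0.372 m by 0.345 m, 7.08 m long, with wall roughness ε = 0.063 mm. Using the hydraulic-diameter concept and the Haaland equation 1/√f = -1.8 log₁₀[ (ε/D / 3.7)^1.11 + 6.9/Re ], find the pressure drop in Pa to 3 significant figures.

Hydraulic diameter D_h = 4A/P = 4·(0.372·0.345)/(2·(0.372+0.345)) = 0.5134/1.434 = 0.358 m.
Re = ρVD_h/μ = 1.15·15.1·0.358/1.85e-05 = 3.36e+05.
ε/D_h = 6.3e-05/0.358 = 0.000176; Haaland gives 1/√f = -1.8 log₁₀[1.59e-05+2.05e-05] = 7.989, so f = 0.01567.
ΔP = f(L/D_h)(ρV²/2) = 0.01567·7.08/0.358·131.1 = 40.63 Pa.

ΔP ≈ 40.6 Pa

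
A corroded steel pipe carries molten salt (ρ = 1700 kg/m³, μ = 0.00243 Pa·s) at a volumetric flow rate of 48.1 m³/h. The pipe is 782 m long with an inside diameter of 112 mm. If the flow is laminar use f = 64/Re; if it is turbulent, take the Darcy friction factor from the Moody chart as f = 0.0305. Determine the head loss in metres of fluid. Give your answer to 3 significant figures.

Q = 48.1 m³/h = 48.1/3600 = 0.01336 m³/s.
Cross-sectional area A = πD²/4 = π(0.112)²/4 = 0.009852 m²; mean velocity V = Q/A = 0.01336/0.009852 = 1.356 m/s.
Reynolds number Re = ρVD/μ = 1700 · 1.356 · 0.112 / 0.00243 = 1.063e+05.
Re > 4000 → turbulent; use the Moody-chart value f = 0.0305.
Darcy-Weisbach: ΔP = f(L/D)(ρV²/2) = 0.0305·(782/0.112)·(1700·1.356²/2) = 0.0305·6982·1563 = 3.329e+05 Pa.
Head loss h_f = ΔP/(ρg) = 3.329e+05/(1700·9.81) = 20.0 m.

h_f ≈ 20.0 m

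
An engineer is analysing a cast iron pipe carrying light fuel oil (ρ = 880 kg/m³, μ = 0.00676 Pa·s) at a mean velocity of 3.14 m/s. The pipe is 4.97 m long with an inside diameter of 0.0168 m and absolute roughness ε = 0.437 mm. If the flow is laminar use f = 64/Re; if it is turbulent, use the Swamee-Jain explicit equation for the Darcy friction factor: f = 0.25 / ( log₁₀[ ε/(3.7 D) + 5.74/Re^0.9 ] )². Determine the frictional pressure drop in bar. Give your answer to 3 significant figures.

Reynolds number Re = ρVD/μ = 880 · 3.14 · 0.0168 / 0.00676 = 6867.
Re > 4000 → turbulent. Relative roughness ε/D = 0.000437/0.0168 = 0.026. Swamee-Jain: f = 0.25/(log₁₀[0.026/3.7 + 5.74/6867^0.9])² = 0.25/(log₁₀[0.00703 + 0.00202])² = 0.25/(-2.043)² = 0.05988.
Darcy-Weisbach: ΔP = f(L/D)(ρV²/2) = 0.05988·(4.97/0.0168)·(880·3.14²/2) = 0.05988·295.8·4338 = 7.685e+04 Pa.
ΔP = 7.685e+04 Pa = 0.769 bar.

ΔP ≈ 0.769 bar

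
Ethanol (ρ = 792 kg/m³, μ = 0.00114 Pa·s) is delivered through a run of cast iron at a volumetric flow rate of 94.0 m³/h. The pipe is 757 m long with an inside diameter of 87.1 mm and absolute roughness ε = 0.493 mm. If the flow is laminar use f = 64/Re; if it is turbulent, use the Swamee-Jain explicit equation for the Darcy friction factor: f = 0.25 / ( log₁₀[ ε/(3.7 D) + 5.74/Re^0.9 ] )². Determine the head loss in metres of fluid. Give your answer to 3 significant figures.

Q = 94.0 m³/h = 94.0/3600 = 0.02611 m³/s.
Cross-sectional area A = πD²/4 = π(0.0871)²/4 = 0.005958 m²; mean velocity V = Q/A = 0.02611/0.005958 = 4.382 m/s.
Reynolds number Re = ρVD/μ = 792 · 4.382 · 0.0871 / 0.00114 = 2.652e+05.
Re > 4000 → turbulent. Relative roughness ε/D = 0.000493/0.0871 = 0.00566. Swamee-Jain: f = 0.25/(log₁₀[0.00566/3.7 + 5.74/2.652e+05^0.9])² = 0.25/(log₁₀[0.00153 + 7.55e-05])² = 0.25/(-2.794)² = 0.03201.
Darcy-Weisbach: ΔP = f(L/D)(ρV²/2) = 0.03201·(757/0.0871)·(792·4.382²/2) = 0.03201·8691·7605 = 2.116e+06 Pa.
Head loss h_f = ΔP/(ρg) = 2.116e+06/(792·9.81) = 272 m.

h_f ≈ 272 m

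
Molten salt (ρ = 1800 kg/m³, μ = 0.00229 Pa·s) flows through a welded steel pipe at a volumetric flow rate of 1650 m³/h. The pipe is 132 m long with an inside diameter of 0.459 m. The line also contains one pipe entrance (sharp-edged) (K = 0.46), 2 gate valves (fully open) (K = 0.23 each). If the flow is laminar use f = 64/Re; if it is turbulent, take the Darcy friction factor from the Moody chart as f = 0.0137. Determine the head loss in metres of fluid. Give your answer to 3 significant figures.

h_f ≈ 1.90 m

Q = 1650 m³/h = 1650/3600 = 0.4583 m³/s.
Cross-sectional area A = πD²/4 = π(0.459)²/4 = 0.1655 m²; mean velocity V = Q/A = 0.4583/0.1655 = 2.77 m/s.
Reynolds number Re = ρVD/μ = 1800 · 2.77 · 0.459 / 0.00229 = 9.993e+05.
Re > 4000 → turbulent; use the Moody-chart value f = 0.0137.
Total minor-loss coefficient ΣK = 1·0.46 + 2·0.23 = 0.92.
ΔP = [f·L/D + ΣK]·(ρV²/2) = [0.0137·132/0.459 + 0.92]·(1800·2.77²/2) = [3.94 + 0.92]·6905 = 3.356e+04 Pa.
Head loss h_f = ΔP/(ρg) = 3.356e+04/(1800·9.81) = 1.90 m.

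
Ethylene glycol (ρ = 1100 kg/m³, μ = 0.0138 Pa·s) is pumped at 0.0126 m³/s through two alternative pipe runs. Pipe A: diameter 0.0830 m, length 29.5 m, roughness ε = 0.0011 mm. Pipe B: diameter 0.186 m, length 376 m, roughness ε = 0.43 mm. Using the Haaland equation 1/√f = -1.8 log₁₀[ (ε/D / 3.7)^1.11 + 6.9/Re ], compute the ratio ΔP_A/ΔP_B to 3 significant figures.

Pipe A: V = Q/A = 0.0126/0.005411 = 2.329 m/s; Re = 1.541e+04; ε/D = 1.33e-05; Haaland → f = 0.02754; ΔP_A = f(L/D)(ρV²/2) = 2.919e+04 Pa.
Pipe B: V = Q/A = 0.0126/0.02717 = 0.4637 m/s; Re = 6875; ε/D = 0.00231; Haaland → f = 0.03689; ΔP_B = f(L/D)(ρV²/2) = 8820 Pa.
ΔP_A/ΔP_B = 2.919e+04/8820 = 3.31.

ΔP_A/ΔP_B ≈ 3.31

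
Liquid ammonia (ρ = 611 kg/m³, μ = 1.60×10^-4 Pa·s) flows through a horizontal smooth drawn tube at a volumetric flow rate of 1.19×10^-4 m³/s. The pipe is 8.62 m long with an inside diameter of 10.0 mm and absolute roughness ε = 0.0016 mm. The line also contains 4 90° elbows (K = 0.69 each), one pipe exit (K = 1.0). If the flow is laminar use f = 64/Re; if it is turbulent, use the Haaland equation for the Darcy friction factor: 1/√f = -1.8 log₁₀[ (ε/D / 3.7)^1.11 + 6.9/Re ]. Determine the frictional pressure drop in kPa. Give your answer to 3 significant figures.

ΔP ≈ 15.1 kPa

Cross-sectional area A = πD²/4 = π(0.01)²/4 = 7.854e-05 m²; mean velocity V = Q/A = 0.000119/7.854e-05 = 1.515 m/s.
Reynolds number Re = ρVD/μ = 611 · 1.515 · 0.01 / 0.00016 = 5.786e+04.
Re > 4000 → turbulent. Relative roughness ε/D = 1.6e-06/0.01 = 0.00016. Haaland: 1/√f = -1.8 log₁₀[(0.00016/3.7)^1.11 + 6.9/5.786e+04] = -1.8 log₁₀[1.43e-05 + 0.000119] = 6.974, so f = 0.02056.
Total minor-loss coefficient ΣK = 4·0.69 + 1·1 = 3.76.
ΔP = [f·L/D + ΣK]·(ρV²/2) = [0.02056·8.62/0.01 + 3.76]·(611·1.515²/2) = [17.72 + 3.76]·701.3 = 1.507e+04 Pa.
ΔP = 1.507e+04 Pa = 15.1 kPa.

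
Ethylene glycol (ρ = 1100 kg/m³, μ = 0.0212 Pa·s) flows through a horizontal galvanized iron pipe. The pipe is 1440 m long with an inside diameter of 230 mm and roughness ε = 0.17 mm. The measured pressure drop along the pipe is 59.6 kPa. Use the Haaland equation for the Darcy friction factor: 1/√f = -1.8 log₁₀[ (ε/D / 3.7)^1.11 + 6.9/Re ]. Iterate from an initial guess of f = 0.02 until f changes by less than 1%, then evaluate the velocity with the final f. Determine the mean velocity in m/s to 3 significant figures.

V ≈ 0.724 m/s

Rearranging Darcy-Weisbach: V = √(2·ΔP·D/(f·L·ρ)). With ε/D = 0.00017/0.23 = 0.000739, iterate starting from f = 0.02:
  f = 0.02 → V = √(2·5.96e+04·0.23/(0.02·1440·1100)) = 0.9303 m/s; Re = ρVD/μ = 1.11e+04; f → 0.03101
  f = 0.03101 → V = 0.7471 m/s; Re = 8916; f → 0.03276
  f = 0.03276 → V = 0.7269 m/s; Re = 8675; f → 0.03299
Converged (Δf/f < 1%). With the final f = 0.03299: V = √(2·5.96e+04·0.23/(0.03299·1440·1100)) = 0.7243 m/s.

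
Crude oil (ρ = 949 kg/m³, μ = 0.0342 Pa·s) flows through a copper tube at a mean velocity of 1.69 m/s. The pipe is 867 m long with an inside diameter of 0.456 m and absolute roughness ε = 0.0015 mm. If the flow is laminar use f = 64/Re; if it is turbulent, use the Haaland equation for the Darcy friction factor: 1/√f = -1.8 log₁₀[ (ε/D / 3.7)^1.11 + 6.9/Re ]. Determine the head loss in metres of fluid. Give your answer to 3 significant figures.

h_f ≈ 7.01 m

Reynolds number Re = ρVD/μ = 949 · 1.69 · 0.456 / 0.0342 = 2.138e+04.
Re > 4000 → turbulent. Relative roughness ε/D = 1.5e-06/0.456 = 3.29e-06. Haaland: 1/√f = -1.8 log₁₀[(3.29e-06/3.7)^1.11 + 6.9/2.138e+04] = -1.8 log₁₀[1.92e-07 + 0.000323] = 6.284, so f = 0.02533.
Darcy-Weisbach: ΔP = f(L/D)(ρV²/2) = 0.02533·(867/0.456)·(949·1.69²/2) = 0.02533·1901·1355 = 6.526e+04 Pa.
Head loss h_f = ΔP/(ρg) = 6.526e+04/(949·9.81) = 7.01 m.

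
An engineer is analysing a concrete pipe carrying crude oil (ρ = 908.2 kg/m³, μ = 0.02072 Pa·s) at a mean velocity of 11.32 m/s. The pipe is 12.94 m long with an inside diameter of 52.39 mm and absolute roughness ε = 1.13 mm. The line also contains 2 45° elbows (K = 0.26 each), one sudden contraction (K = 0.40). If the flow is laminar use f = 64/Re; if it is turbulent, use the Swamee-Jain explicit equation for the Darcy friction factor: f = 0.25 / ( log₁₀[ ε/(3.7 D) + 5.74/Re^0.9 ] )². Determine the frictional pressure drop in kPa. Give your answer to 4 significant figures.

ΔP ≈ 801.9 kPa

Reynolds number Re = ρVD/μ = 908.2 · 11.32 · 0.05239 / 0.0207 = 2.599e+04.
Re > 4000 → turbulent. Relative roughness ε/D = 0.00113/0.05239 = 0.0216. Swamee-Jain: f = 0.25/(log₁₀[0.0216/3.7 + 5.74/2.599e+04^0.9])² = 0.25/(log₁₀[0.00583 + 0.00061])² = 0.25/(-2.191)² = 0.05207.
Total minor-loss coefficient ΣK = 2·0.26 + 1·0.4 = 0.92.
ΔP = [f·L/D + ΣK]·(ρV²/2) = [0.05207·12.94/0.05239 + 0.92]·(908.2·11.32²/2) = [12.86 + 0.92]·5.819e+04 = 8.019e+05 Pa.
ΔP = 8.019e+05 Pa = 801.9 kPa.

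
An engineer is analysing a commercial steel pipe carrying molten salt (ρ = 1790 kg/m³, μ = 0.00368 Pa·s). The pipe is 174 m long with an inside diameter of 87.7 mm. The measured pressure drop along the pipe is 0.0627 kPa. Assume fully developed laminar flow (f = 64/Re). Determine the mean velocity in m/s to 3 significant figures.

V ≈ 0.0235 m/s

For laminar flow, f = 64/Re with Re = ρVD/μ, so Darcy-Weisbach reduces to ΔP = 32μLV/D². Solving for V: V = ΔP·D²/(32μL) = 62.7·(0.0877)²/(32·0.00368·174) = 0.02354 m/s.
Check: Re = ρVD/μ = 1790·0.02354·0.0877/0.00368 = 1004 < 2300, so the laminar assumption holds.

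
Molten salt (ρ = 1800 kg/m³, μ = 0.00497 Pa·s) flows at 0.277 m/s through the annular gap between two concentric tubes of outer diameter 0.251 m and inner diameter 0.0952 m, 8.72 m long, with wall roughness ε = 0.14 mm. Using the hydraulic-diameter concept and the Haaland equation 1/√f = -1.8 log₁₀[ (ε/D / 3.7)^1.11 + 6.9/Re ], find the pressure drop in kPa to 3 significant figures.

Hydraulic diameter D_h = 4A/P = D_o - D_i = 0.251 - 0.0952 = 0.1558 m.
Re = ρVD_h/μ = 1800·0.277·0.1558/0.00497 = 1.563e+04.
ε/D_h = 0.00014/0.1558 = 0.000899; Haaland gives 1/√f = -1.8 log₁₀[9.72e-05+0.000441] = 5.884, so f = 0.02889.
ΔP = f(L/D_h)(ρV²/2) = 0.02889·8.72/0.1558·69.06 = 111.7 Pa.
ΔP = 0.112 kPa.

ΔP ≈ 0.112 kPa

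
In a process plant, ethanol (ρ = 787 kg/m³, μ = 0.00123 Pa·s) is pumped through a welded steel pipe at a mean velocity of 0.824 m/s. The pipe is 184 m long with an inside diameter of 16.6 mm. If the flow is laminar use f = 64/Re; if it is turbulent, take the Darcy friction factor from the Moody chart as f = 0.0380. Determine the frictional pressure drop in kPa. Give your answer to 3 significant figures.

Reynolds number Re = ρVD/μ = 787 · 0.824 · 0.0166 / 0.00123 = 8752.
Re > 4000 → turbulent; use the Moody-chart value f = 0.0380.
Darcy-Weisbach: ΔP = f(L/D)(ρV²/2) = 0.038·(184/0.0166)·(787·0.824²/2) = 0.038·1.108e+04·267.2 = 1.125e+05 Pa.
ΔP = 1.125e+05 Pa = 113 kPa.

ΔP ≈ 113 kPa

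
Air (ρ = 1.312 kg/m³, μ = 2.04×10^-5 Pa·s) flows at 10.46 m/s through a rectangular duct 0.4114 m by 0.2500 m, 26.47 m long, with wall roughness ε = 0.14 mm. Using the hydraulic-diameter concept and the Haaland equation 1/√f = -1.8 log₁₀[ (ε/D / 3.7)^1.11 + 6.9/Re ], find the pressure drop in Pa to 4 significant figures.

Hydraulic diameter D_h = 4A/P = 4·(0.4114·0.25)/(2·(0.4114+0.25)) = 0.4114/1.323 = 0.311 m.
Re = ρVD_h/μ = 1.312·10.46·0.311/2.04e-05 = 2.092e+05.
ε/D_h = 0.00014/0.311 = 0.00045; Haaland gives 1/√f = -1.8 log₁₀[4.51e-05+3.3e-05] = 7.393, so f = 0.0183.
ΔP = f(L/D_h)(ρV²/2) = 0.0183·26.47/0.311·71.77 = 111.8 Pa.

ΔP ≈ 111.8 Pa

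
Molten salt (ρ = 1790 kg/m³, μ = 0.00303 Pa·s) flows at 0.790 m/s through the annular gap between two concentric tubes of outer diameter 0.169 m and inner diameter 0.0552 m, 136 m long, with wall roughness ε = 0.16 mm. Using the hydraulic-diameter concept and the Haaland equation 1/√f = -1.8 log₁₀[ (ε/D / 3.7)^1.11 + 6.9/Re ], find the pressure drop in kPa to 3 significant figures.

Hydraulic diameter D_h = 4A/P = D_o - D_i = 0.169 - 0.0552 = 0.1138 m.
Re = ρVD_h/μ = 1790·0.79·0.1138/0.00303 = 5.311e+04.
ε/D_h = 0.00016/0.1138 = 0.00141; Haaland gives 1/√f = -1.8 log₁₀[0.00016+0.00013] = 6.368, so f = 0.02466.
ΔP = f(L/D_h)(ρV²/2) = 0.02466·136/0.1138·558.6 = 1.646e+04 Pa.
ΔP = 16.5 kPa.

ΔP ≈ 16.5 kPa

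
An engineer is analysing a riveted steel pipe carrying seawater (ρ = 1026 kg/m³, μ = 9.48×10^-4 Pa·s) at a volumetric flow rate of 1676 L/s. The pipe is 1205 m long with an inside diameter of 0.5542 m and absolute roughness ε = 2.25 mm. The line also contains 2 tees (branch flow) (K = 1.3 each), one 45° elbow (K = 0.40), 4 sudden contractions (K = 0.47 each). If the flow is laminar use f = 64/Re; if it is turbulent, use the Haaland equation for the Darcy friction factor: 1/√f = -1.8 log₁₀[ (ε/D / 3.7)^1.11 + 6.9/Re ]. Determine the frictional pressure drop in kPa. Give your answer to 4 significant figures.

ΔP ≈ 1662 kPa

Q = 1676 L/s = 1676/1000 = 1.676 m³/s.
Cross-sectional area A = πD²/4 = π(0.5542)²/4 = 0.2412 m²; mean velocity V = Q/A = 1.676/0.2412 = 6.948 m/s.
Reynolds number Re = ρVD/μ = 1026 · 6.948 · 0.5542 / 0.000948 = 4.167e+06.
Re > 4000 → turbulent. Relative roughness ε/D = 0.00225/0.5542 = 0.00406. Haaland: 1/√f = -1.8 log₁₀[(0.00406/3.7)^1.11 + 6.9/4.167e+06] = -1.8 log₁₀[0.000519 + 1.66e-06] = 5.911, so f = 0.02862.
Total minor-loss coefficient ΣK = 2·1.3 + 1·0.4 + 4·0.47 = 4.88.
ΔP = [f·L/D + ΣK]·(ρV²/2) = [0.02862·1205/0.5542 + 4.88]·(1026·6.948²/2) = [62.23 + 4.88]·2.476e+04 = 1.662e+06 Pa.
ΔP = 1.662e+06 Pa = 1662 kPa.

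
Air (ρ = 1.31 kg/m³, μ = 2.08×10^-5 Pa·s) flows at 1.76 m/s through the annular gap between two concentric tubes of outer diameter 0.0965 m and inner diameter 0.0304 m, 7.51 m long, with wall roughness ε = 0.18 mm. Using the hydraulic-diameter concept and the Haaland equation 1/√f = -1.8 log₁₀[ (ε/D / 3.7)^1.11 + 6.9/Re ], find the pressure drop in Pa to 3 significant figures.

ΔP ≈ 8.49 Pa

Hydraulic diameter D_h = 4A/P = D_o - D_i = 0.0965 - 0.0304 = 0.0661 m.
Re = ρVD_h/μ = 1.31·1.76·0.0661/2.08e-05 = 7327.
ε/D_h = 0.00018/0.0661 = 0.00272; Haaland gives 1/√f = -1.8 log₁₀[0.000333+0.000942] = 5.21, so f = 0.03684.
ΔP = f(L/D_h)(ρV²/2) = 0.03684·7.51/0.0661·2.029 = 8.491 Pa.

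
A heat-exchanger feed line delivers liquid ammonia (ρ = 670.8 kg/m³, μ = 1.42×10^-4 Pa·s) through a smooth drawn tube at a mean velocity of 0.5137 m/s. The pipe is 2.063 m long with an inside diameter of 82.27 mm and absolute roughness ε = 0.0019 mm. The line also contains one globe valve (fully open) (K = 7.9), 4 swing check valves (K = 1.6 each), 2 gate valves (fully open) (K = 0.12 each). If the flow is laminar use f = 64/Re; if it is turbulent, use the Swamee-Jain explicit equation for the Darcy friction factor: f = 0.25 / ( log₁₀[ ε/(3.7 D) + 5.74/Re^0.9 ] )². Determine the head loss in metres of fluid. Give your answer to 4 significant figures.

Reynolds number Re = ρVD/μ = 670.8 · 0.5137 · 0.08227 / 0.000142 = 1.996e+05.
Re > 4000 → turbulent. Relative roughness ε/D = 1.9e-06/0.08227 = 2.31e-05. Swamee-Jain: f = 0.25/(log₁₀[2.31e-05/3.7 + 5.74/1.996e+05^0.9])² = 0.25/(log₁₀[6.24e-06 + 9.74e-05])² = 0.25/(-3.984)² = 0.01575.
Total minor-loss coefficient ΣK = 1·7.9 + 4·1.6 + 2·0.12 = 14.5.
ΔP = [f·L/D + ΣK]·(ρV²/2) = [0.01575·2.063/0.08227 + 14.5]·(670.8·0.5137²/2) = [0.3949 + 14.5]·88.51 = 1322 Pa.
Head loss h_f = ΔP/(ρg) = 1322/(670.8·9.81) = 0.2009 m.

h_f ≈ 0.2009 m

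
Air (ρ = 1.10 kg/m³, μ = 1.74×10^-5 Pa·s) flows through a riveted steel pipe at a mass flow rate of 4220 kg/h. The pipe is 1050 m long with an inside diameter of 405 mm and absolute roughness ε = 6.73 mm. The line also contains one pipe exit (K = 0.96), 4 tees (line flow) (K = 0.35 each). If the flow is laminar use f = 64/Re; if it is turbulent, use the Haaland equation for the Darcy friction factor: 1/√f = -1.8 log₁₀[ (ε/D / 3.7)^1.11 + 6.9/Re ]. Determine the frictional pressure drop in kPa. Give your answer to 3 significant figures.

ΔP ≈ 4.54 kPa

ṁ = 4220 kg/h = 4220/3600 = 1.172 kg/s.
A = πD²/4 = π(0.405)²/4 = 0.1288 m²; mean velocity V = ṁ/(ρA) = 1.172/(1.1 · 0.1288) = 8.272 m/s.
Reynolds number Re = ρVD/μ = 1.1 · 8.272 · 0.405 / 1.74e-05 = 2.118e+05.
Re > 4000 → turbulent. Relative roughness ε/D = 0.00673/0.405 = 0.0166. Haaland: 1/√f = -1.8 log₁₀[(0.0166/3.7)^1.11 + 6.9/2.118e+05] = -1.8 log₁₀[0.00248 + 3.26e-05] = 4.68, so f = 0.04565.
Total minor-loss coefficient ΣK = 1·0.96 + 4·0.35 = 2.36.
ΔP = [f·L/D + ΣK]·(ρV²/2) = [0.04565·1050/0.405 + 2.36]·(1.1·8.272²/2) = [118.4 + 2.36]·37.64 = 4543 Pa.
ΔP = 4543 Pa = 4.54 kPa.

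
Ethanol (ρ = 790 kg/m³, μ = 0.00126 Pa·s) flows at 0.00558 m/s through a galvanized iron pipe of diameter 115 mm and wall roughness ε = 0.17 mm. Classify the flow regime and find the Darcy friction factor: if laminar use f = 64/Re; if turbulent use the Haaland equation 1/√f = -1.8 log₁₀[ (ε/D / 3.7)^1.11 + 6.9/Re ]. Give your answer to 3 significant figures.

f ≈ 0.159

Re = ρVD/μ = 790·0.00558·0.115/0.00126 = 402.3.
Re < 2300 → laminar, so f = 64/Re = 0.1591 (roughness is irrelevant in laminar flow).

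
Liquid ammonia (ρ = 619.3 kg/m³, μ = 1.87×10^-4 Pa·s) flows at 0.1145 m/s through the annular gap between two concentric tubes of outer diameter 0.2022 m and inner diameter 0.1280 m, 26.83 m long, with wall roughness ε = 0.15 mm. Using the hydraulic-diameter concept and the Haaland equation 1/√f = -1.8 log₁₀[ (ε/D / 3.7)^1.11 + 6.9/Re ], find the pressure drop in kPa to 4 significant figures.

ΔP ≈ 0.04123 kPa

Hydraulic diameter D_h = 4A/P = D_o - D_i = 0.2022 - 0.128 = 0.0742 m.
Re = ρVD_h/μ = 619.3·0.1145·0.0742/0.000187 = 2.814e+04.
ε/D_h = 0.00015/0.0742 = 0.00202; Haaland gives 1/√f = -1.8 log₁₀[0.000239+0.000245] = 5.967, so f = 0.02809.
ΔP = f(L/D_h)(ρV²/2) = 0.02809·26.83/0.0742·4.06 = 41.23 Pa.
ΔP = 0.04123 kPa.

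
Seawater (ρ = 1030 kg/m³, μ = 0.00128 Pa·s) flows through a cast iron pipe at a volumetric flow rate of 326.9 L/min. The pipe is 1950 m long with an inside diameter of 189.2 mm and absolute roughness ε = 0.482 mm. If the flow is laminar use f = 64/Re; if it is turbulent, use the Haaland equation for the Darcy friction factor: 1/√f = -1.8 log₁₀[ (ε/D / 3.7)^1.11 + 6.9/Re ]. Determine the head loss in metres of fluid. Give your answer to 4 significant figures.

h_f ≈ 0.5711 m

Q = 326.9 L/min = 326.9/60000 = 0.005448 m³/s.
Cross-sectional area A = πD²/4 = π(0.1892)²/4 = 0.02811 m²; mean velocity V = Q/A = 0.005448/0.02811 = 0.1938 m/s.
Reynolds number Re = ρVD/μ = 1030 · 0.1938 · 0.1892 / 0.00128 = 2.95e+04.
Re > 4000 → turbulent. Relative roughness ε/D = 0.000482/0.1892 = 0.00255. Haaland: 1/√f = -1.8 log₁₀[(0.00255/3.7)^1.11 + 6.9/2.95e+04] = -1.8 log₁₀[0.000309 + 0.000234] = 5.877, so f = 0.02895.
Darcy-Weisbach: ΔP = f(L/D)(ρV²/2) = 0.02895·(1950/0.1892)·(1030·0.1938²/2) = 0.02895·1.031e+04·19.34 = 5770 Pa.
Head loss h_f = ΔP/(ρg) = 5770/(1030·9.81) = 0.5711 m.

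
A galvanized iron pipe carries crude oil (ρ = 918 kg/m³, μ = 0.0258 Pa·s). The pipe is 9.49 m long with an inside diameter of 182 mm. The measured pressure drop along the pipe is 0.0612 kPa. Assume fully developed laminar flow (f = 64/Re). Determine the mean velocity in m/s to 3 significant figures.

V ≈ 0.259 m/s

For laminar flow, f = 64/Re with Re = ρVD/μ, so Darcy-Weisbach reduces to ΔP = 32μLV/D². Solving for V: V = ΔP·D²/(32μL) = 61.2·(0.182)²/(32·0.0258·9.49) = 0.2587 m/s.
Check: Re = ρVD/μ = 918·0.2587·0.182/0.0258 = 1676 < 2300, so the laminar assumption holds.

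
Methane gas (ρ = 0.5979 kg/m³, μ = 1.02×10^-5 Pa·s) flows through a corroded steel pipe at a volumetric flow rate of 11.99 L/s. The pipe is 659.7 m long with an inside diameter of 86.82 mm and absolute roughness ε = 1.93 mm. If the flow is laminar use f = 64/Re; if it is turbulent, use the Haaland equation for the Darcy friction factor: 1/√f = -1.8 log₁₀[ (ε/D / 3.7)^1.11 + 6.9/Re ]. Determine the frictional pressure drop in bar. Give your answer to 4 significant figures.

ΔP ≈ 0.005043 bar

Q = 11.99 L/s = 11.99/1000 = 0.01199 m³/s.
Cross-sectional area A = πD²/4 = π(0.08682)²/4 = 0.00592 m²; mean velocity V = Q/A = 0.01199/0.00592 = 2.025 m/s.
Reynolds number Re = ρVD/μ = 0.5979 · 2.025 · 0.08682 / 1.02e-05 = 1.031e+04.
Re > 4000 → turbulent. Relative roughness ε/D = 0.00193/0.08682 = 0.0222. Haaland: 1/√f = -1.8 log₁₀[(0.0222/3.7)^1.11 + 6.9/1.031e+04] = -1.8 log₁₀[0.00342 + 0.000669] = 4.298, so f = 0.05412.
Darcy-Weisbach: ΔP = f(L/D)(ρV²/2) = 0.05412·(659.7/0.08682)·(0.5979·2.025²/2) = 0.05412·7598·1.226 = 504.3 Pa.
ΔP = 504.3 Pa = 0.005043 bar.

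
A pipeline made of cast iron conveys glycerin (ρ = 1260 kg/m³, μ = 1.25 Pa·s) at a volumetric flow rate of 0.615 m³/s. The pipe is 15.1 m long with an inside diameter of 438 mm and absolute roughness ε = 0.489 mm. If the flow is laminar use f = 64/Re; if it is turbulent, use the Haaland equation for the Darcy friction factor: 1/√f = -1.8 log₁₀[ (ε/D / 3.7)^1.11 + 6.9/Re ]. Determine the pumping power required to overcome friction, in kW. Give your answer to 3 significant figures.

Cross-sectional area A = πD²/4 = π(0.438)²/4 = 0.1507 m²; mean velocity V = Q/A = 0.615/0.1507 = 4.082 m/s.
Reynolds number Re = ρVD/μ = 1260 · 4.082 · 0.438 / 1.25 = 1802.
Re < 2300 → laminar flow, so f = 64/Re = 64/1802 = 0.03551 (the turbulent correlation is not needed).
Darcy-Weisbach: ΔP = f(L/D)(ρV²/2) = 0.03551·(15.1/0.438)·(1260·4.082²/2) = 0.03551·34.47·1.05e+04 = 1.285e+04 Pa.
Pumping power P = QΔP = 0.615·1.285e+04 = 7903 W = 7.90 kW.

P ≈ 7.90 kW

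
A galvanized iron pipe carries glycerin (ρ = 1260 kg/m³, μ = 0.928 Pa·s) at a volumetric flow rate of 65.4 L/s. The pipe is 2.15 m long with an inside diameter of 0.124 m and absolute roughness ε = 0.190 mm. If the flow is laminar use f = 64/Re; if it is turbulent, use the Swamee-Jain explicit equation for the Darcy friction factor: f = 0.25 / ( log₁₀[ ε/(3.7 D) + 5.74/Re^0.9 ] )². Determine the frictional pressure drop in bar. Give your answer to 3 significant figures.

Q = 65.4 L/s = 65.4/1000 = 0.0654 m³/s.
Cross-sectional area A = πD²/4 = π(0.124)²/4 = 0.01208 m²; mean velocity V = Q/A = 0.0654/0.01208 = 5.416 m/s.
Reynolds number Re = ρVD/μ = 1260 · 5.416 · 0.124 / 0.928 = 911.8.
Re < 2300 → laminar flow, so f = 64/Re = 64/911.8 = 0.07019 (the turbulent correlation is not needed).
Darcy-Weisbach: ΔP = f(L/D)(ρV²/2) = 0.07019·(2.15/0.124)·(1260·5.416²/2) = 0.07019·17.34·1.848e+04 = 2.249e+04 Pa.
ΔP = 2.249e+04 Pa = 0.225 bar.

ΔP ≈ 0.225 bar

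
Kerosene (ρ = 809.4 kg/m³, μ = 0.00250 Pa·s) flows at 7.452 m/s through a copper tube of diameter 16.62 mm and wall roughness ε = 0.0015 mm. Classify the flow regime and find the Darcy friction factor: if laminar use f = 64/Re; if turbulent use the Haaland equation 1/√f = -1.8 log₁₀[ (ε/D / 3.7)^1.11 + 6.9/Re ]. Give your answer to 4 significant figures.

f ≈ 0.02200

Re = ρVD/μ = 809.4·7.452·0.01662/0.0025 = 4.01e+04.
Re > 4000 → turbulent. ε/D = 1.5e-06/0.01662 = 9.03e-05; Haaland: 1/√f = -1.8 log₁₀[7.58e-06 + 0.000172] = 6.742, so f = 0.022.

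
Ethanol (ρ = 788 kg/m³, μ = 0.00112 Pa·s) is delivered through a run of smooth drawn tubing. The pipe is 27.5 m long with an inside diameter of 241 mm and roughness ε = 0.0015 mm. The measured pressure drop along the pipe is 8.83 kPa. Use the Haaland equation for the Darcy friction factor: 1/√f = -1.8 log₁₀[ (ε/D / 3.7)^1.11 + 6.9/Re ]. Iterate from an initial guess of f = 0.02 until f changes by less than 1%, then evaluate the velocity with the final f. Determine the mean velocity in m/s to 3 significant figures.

Rearranging Darcy-Weisbach: V = √(2·ΔP·D/(f·L·ρ)). With ε/D = 1.5e-06/0.241 = 6.22e-06, iterate starting from f = 0.02:
  f = 0.02 → V = √(2·8830·0.241/(0.02·27.5·788)) = 3.134 m/s; Re = ρVD/μ = 5.314e+05; f → 0.01299
  f = 0.01299 → V = 3.888 m/s; Re = 6.592e+05; f → 0.01252
  f = 0.01252 → V = 3.96 m/s; Re = 6.715e+05; f → 0.01249
Converged (Δf/f < 1%). With the final f = 0.01249: V = √(2·8830·0.241/(0.01249·27.5·788)) = 3.966 m/s.

V ≈ 3.97 m/s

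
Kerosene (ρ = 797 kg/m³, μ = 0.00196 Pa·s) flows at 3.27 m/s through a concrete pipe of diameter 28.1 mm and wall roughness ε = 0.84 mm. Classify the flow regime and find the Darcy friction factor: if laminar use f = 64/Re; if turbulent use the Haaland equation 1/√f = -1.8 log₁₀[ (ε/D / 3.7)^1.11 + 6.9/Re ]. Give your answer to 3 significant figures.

f ≈ 0.0580

Re = ρVD/μ = 797·3.27·0.0281/0.00196 = 3.736e+04.
Re > 4000 → turbulent. ε/D = 0.00084/0.0281 = 0.0299; Haaland: 1/√f = -1.8 log₁₀[0.00476 + 0.000185] = 4.151, so f = 0.05803.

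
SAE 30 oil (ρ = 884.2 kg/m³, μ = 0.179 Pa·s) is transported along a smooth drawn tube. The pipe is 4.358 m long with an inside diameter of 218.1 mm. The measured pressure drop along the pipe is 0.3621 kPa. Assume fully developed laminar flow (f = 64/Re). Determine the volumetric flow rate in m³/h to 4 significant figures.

For laminar flow, f = 64/Re with Re = ρVD/μ, so Darcy-Weisbach reduces to ΔP = 32μLV/D². Solving for V: V = ΔP·D²/(32μL) = 362.1·(0.2181)²/(32·0.179·4.358) = 0.69 m/s.
Check: Re = ρVD/μ = 884.2·0.69·0.2181/0.179 = 743.4 < 2300, so the laminar assumption holds.
Q = V·A = 0.69·(π/4·0.2181²) = 0.02578 m³/s = 92.80 m³/h.

Q ≈ 92.80 m³/h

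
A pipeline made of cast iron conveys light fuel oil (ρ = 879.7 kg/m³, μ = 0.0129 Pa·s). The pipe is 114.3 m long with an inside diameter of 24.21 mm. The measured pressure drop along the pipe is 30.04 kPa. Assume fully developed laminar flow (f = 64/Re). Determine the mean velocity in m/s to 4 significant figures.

For laminar flow, f = 64/Re with Re = ρVD/μ, so Darcy-Weisbach reduces to ΔP = 32μLV/D². Solving for V: V = ΔP·D²/(32μL) = 3.004e+04·(0.02421)²/(32·0.0129·114.3) = 0.3732 m/s.
Check: Re = ρVD/μ = 879.7·0.3732·0.02421/0.0129 = 616.1 < 2300, so the laminar assumption holds.

V ≈ 0.3732 m/s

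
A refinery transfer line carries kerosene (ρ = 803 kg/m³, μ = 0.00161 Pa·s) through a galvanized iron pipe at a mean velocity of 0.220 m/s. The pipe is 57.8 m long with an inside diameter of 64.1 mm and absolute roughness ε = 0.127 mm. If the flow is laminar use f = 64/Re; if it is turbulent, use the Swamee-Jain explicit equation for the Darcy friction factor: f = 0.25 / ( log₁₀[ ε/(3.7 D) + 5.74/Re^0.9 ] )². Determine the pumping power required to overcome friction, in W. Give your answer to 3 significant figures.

Reynolds number Re = ρVD/μ = 803 · 0.22 · 0.0641 / 0.00161 = 7033.
Re > 4000 → turbulent. Relative roughness ε/D = 0.000127/0.0641 = 0.00198. Swamee-Jain: f = 0.25/(log₁₀[0.00198/3.7 + 5.74/7033^0.9])² = 0.25/(log₁₀[0.000535 + 0.00198])² = 0.25/(-2.6)² = 0.037.
Darcy-Weisbach: ΔP = f(L/D)(ρV²/2) = 0.037·(57.8/0.0641)·(803·0.22²/2) = 0.037·901.7·19.43 = 648.3 Pa.
Q = V·A = 0.22·0.003227 = 0.00071 m³/s.
Pumping power P = QΔP = 0.00071·648.3 = 0.4602 W = 0.460 W.

P ≈ 0.460 W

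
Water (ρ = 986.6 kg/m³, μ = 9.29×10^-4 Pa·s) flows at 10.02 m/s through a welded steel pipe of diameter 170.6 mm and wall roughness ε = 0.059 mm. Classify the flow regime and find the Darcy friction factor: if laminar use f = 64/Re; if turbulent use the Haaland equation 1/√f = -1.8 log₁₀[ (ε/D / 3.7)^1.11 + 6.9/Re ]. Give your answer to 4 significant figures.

f ≈ 0.01575

Re = ρVD/μ = 986.6·10.02·0.1706/0.000929 = 1.815e+06.
Re > 4000 → turbulent. ε/D = 5.9e-05/0.1706 = 0.000346; Haaland: 1/√f = -1.8 log₁₀[3.37e-05 + 3.8e-06] = 7.967, so f = 0.01575.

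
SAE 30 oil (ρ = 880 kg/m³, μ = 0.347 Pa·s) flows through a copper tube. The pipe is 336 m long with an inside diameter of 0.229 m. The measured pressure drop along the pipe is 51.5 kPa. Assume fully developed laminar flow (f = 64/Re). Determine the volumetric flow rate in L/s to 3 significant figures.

Q ≈ 29.8 L/s

For laminar flow, f = 64/Re with Re = ρVD/μ, so Darcy-Weisbach reduces to ΔP = 32μLV/D². Solving for V: V = ΔP·D²/(32μL) = 5.15e+04·(0.229)²/(32·0.347·336) = 0.7239 m/s.
Check: Re = ρVD/μ = 880·0.7239·0.229/0.347 = 420.4 < 2300, so the laminar assumption holds.
Q = V·A = 0.7239·(π/4·0.229²) = 0.02981 m³/s = 29.8 L/s.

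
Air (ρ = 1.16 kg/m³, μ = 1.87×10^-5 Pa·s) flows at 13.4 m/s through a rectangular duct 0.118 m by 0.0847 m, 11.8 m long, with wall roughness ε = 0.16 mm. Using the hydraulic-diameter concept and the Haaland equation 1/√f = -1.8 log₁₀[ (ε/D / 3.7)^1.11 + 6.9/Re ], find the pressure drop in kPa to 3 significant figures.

ΔP ≈ 0.302 kPa

Hydraulic diameter D_h = 4A/P = 4·(0.118·0.0847)/(2·(0.118+0.0847)) = 0.03998/0.4054 = 0.09861 m.
Re = ρVD_h/μ = 1.16·13.4·0.09861/1.87e-05 = 8.197e+04.
ε/D_h = 0.00016/0.09861 = 0.00162; Haaland gives 1/√f = -1.8 log₁₀[0.000187+8.42e-05] = 6.419, so f = 0.02427.
ΔP = f(L/D_h)(ρV²/2) = 0.02427·11.8/0.09861·104.1 = 302.4 Pa.
ΔP = 0.302 kPa.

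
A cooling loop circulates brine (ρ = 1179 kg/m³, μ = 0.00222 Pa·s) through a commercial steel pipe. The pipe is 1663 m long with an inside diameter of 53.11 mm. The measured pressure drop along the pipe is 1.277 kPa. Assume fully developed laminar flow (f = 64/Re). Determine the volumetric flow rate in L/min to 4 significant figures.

For laminar flow, f = 64/Re with Re = ρVD/μ, so Darcy-Weisbach reduces to ΔP = 32μLV/D². Solving for V: V = ΔP·D²/(32μL) = 1277·(0.05311)²/(32·0.00222·1663) = 0.03049 m/s.
Check: Re = ρVD/μ = 1179·0.03049·0.05311/0.00222 = 860 < 2300, so the laminar assumption holds.
Q = V·A = 0.03049·(π/4·0.05311²) = 6.754e-05 m³/s = 4.053 L/min.

Q ≈ 4.053 L/min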